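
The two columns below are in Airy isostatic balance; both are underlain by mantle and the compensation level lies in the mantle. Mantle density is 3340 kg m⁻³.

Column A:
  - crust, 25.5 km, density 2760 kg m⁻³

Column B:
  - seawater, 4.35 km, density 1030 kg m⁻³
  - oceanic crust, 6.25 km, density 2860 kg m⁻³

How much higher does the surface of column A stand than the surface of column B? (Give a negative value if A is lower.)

For any compensation level in the mantle, the mantle terms cancel and isostasy reduces to e = (Σt_A − Σt_B) − (Σ(ρt)_A − Σ(ρt)_B) / ρ_m.
Σt_A = 25.5 km; Σt_B = 10.6 km; Σ(ρt)_A = 70380; Σ(ρt)_B = 22355.5 (in km·kg m⁻³).
e = (25.5 − 10.6) − (70380 − 22355.5) / 3340 = 0.521 km.

0.521 km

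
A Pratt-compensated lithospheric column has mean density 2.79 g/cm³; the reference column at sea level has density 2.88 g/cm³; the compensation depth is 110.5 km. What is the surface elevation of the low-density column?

3.56 km

ρ_ref D = ρ (D + h) → h = D (ρ_ref − ρ)/ρ.
h = 110.5 km × (2.88 − 2.79)/2.79 = 3.56 km.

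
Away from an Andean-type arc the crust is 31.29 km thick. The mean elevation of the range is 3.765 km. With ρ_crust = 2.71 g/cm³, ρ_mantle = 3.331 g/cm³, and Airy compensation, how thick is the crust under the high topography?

51.5 km

Root depth r = h ρ_c / (ρ_m − ρ_c) = 3.765 km × 2.71 / 0.621 = 16.43 km.
Total thickness = T + h + r = 31.29 km + 3.765 km + 16.43 km = 51.5 km.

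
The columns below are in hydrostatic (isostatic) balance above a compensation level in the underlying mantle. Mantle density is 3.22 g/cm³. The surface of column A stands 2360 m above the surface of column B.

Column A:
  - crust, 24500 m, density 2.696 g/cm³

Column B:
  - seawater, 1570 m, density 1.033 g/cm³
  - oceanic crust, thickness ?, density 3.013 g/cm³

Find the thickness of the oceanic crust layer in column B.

8720 m

Take the compensation level at the base of the deeper column (depth z_c below the surface of column A) and equate Σ ρ_i t_i down to z_c; mantle fills any gap and the z_c terms cancel.
Column A: 24500×2.696 + (z_c − 24500)×3.22
Column B: 2360×0 + 1570×1.033 + x×3.013 + (z_c − 2360 − 1570 − x)×3.22
The z_c×3.22 term appears on both sides and cancels. Collect the known terms of each column as K = Σ(ρt)_known − 3.22 × (depth of known layers): K_A = 66052 − 3.22×24500 = −12838; K_B = 1621.81 − 3.22×(2360 + 1570) = −11032.79.
Balance: K_A = K_B − x×(3.22 − 3.013), so x = (K_B − K_A)/(3.22 − 3.013) = 1805.21/0.207 = 8720 m.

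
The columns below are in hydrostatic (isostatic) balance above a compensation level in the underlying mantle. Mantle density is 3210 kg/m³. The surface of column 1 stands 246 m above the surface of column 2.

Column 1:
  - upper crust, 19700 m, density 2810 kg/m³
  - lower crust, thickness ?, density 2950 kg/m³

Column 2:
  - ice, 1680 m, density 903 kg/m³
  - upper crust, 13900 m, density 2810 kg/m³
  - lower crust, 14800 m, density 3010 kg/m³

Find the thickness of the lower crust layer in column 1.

Take the compensation level at the base of the deeper column (depth z_c below the surface of column 1) and equate Σ ρ_i t_i down to z_c; mantle fills any gap and the z_c terms cancel.
Column 1: 19700×2810 + x×2950 + (z_c − 19700 − x)×3210
Column 2: 246×0 + 1680×903 + 13900×2810 + 14800×3010 + (z_c − 246 − 30380)×3210
The z_c×3210 term appears on both sides and cancels. Collect the known terms of each column as K = Σ(ρt)_known − 3210 × (depth of known layers): K_1 = 55357000 − 3210×19700 = −7880000; K_2 = 85124040 − 3210×(246 + 30380) = −13185420.
Balance: K_1 − x×(3210 − 2950) = K_2, so x = (K_1 − K_2)/(3210 − 2950) = 5305420/260 = 20400 m.

20400 m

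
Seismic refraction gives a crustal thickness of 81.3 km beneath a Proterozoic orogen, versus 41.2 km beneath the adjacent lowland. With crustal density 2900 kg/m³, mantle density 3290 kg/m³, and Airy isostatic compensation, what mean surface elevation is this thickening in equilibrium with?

Excess crust Δ = 81.3 km − 41.2 km = 40.1 km, split between elevation h and root r with h + r = Δ.
Airy balance ρ_c h = (ρ_m − ρ_c) r gives r = h ρ_c/(ρ_m − ρ_c), so h (1 + ρ_c/(ρ_m − ρ_c)) = Δ, i.e. h = Δ (ρ_m − ρ_c)/ρ_m.
h = 40.1 km × 390/3290 = 4.75 km.

4.75 km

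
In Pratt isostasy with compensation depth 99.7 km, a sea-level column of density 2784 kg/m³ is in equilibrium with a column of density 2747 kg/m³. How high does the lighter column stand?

1.34 km

ρ_ref D = ρ (D + h) → h = D (ρ_ref − ρ)/ρ.
h = 99.7 km × (2784 − 2747)/2747 = 1.34 km.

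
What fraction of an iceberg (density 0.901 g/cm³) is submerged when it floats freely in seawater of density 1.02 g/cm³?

Submerged fraction = ρ_obj/ρ_fluid = 0.901/1.02 = 0.883.

0.883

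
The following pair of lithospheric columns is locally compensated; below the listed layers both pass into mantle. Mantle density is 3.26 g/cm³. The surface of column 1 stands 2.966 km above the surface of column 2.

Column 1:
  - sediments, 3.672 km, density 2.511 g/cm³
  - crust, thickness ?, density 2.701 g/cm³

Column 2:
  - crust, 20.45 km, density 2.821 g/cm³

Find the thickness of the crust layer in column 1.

Take the compensation level at the base of the deeper column (depth z_c below the surface of column 1) and equate Σ ρ_i t_i down to z_c; mantle fills any gap and the z_c terms cancel.
Column 1: 3.672×2.511 + x×2.701 + (z_c − 3.672 − x)×3.26
Column 2: 2.966×0 + 20.45×2.821 + (z_c − 2.966 − 20.45)×3.26
The z_c×3.26 term appears on both sides and cancels. Collect the known terms of each column as K = Σ(ρt)_known − 3.26 × (depth of known layers): K_1 = 9.220392 − 3.26×3.672 = −2.750328; K_2 = 57.68945 − 3.26×(2.966 + 20.45) = −18.64671.
Balance: K_1 − x×(3.26 − 2.701) = K_2, so x = (K_1 − K_2)/(3.26 − 2.701) = 15.8964/0.559 = 28.4 km.

28.4 km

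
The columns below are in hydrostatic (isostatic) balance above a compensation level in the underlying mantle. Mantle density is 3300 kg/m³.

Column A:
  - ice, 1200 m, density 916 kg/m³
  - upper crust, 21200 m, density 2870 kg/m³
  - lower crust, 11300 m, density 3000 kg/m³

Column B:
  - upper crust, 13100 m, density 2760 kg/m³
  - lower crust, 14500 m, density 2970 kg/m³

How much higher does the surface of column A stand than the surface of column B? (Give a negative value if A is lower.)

For any compensation level in the mantle, the mantle terms cancel and isostasy reduces to e = (Σt_A − Σt_B) − (Σ(ρt)_A − Σ(ρt)_B) / ρ_m.
Σt_A = 33700 m; Σt_B = 27600 m; Σ(ρt)_A = 95843200; Σ(ρt)_B = 79221000 (in m·kg/m³).
e = (33700 − 27600) − (95843200 − 79221000) / 3300 = 1060 m.

1060 m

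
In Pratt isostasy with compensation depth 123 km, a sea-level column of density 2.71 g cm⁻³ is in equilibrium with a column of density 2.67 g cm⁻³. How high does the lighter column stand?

ρ_ref D = ρ (D + h) → h = D (ρ_ref − ρ)/ρ.
h = 123 km × (2.71 − 2.67)/2.67 = 1.84 km.

1.84 km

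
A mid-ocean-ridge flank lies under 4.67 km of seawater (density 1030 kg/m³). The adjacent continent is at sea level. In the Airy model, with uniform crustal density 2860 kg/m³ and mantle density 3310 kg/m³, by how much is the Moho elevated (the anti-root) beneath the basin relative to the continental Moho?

19 km

In Airy isostatic equilibrium: replacing crust with seawater at the top is compensated by replacing crust with mantle at the base: d (ρ_c − ρ_w) = a (ρ_m − ρ_c).
a = d (ρ_c − ρ_w)/(ρ_m − ρ_c) = 4.67 km × 1830/450 = 19 km.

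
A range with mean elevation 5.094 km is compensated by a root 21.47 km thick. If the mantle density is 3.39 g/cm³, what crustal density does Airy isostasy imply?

2.74 g/cm³

ρ_c h = (ρ_m − ρ_c) r → ρ_c (h + r) = ρ_m r → ρ_c = ρ_m r / (h + r).
ρ_c = 3.39 × 21.47 km / (5.094 km + 21.47 km) = 2.74 g/cm³.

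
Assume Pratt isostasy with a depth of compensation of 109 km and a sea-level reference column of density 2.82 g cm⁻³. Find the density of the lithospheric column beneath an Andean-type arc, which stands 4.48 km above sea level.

2.71 g cm⁻³

Pratt balance: ρ_ref D = ρ (D + h).
ρ = ρ_ref D/(D + h) = 2.82 × 109 km/(109 km + 4.48 km) = 2.71 g cm⁻³.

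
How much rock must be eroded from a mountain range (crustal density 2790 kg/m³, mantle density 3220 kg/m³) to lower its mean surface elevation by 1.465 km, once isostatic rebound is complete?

Net drop Δ = e − u = e − e ρ_c/ρ_m = e (ρ_m − ρ_c)/ρ_m.
e = Δ ρ_m/(ρ_m − ρ_c) = 1.465 km × 3220/430 = 11 km.

11 km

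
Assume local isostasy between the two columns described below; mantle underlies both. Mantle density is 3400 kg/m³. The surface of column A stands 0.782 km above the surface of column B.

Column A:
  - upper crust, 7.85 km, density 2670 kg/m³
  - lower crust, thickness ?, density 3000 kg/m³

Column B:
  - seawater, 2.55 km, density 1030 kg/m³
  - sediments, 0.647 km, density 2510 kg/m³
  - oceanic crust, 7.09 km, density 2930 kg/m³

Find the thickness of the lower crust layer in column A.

17.2 km

Take the compensation level at the base of the deeper column (depth z_c below the surface of column A) and equate Σ ρ_i t_i down to z_c; mantle fills any gap and the z_c terms cancel.
Column A: 7.85×2670 + x×3000 + (z_c − 7.85 − x)×3400
Column B: 0.782×0 + 2.55×1030 + 0.647×2510 + 7.09×2930 + (z_c − 0.782 − 10.287)×3400
The z_c×3400 term appears on both sides and cancels. Collect the known terms of each column as K = Σ(ρt)_known − 3400 × (depth of known layers): K_A = 20959.5 − 3400×7.85 = −5730.5; K_B = 25024.17 − 3400×(0.782 + 10.287) = −12610.43.
Balance: K_A − x×(3400 − 3000) = K_B, so x = (K_A − K_B)/(3400 − 3000) = 6879.93/400 = 17.2 km.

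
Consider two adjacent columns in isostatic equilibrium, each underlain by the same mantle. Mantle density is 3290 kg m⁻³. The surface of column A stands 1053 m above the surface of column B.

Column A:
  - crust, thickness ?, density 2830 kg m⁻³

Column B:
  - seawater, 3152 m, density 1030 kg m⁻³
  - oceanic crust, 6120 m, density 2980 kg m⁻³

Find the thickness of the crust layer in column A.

Take the compensation level at the base of the deeper column (depth z_c below the surface of column A) and equate Σ ρ_i t_i down to z_c; mantle fills any gap and the z_c terms cancel.
Column A: x×2830 + (z_c − 0 − x)×3290
Column B: 1053×0 + 3152×1030 + 6120×2980 + (z_c − 1053 − 9272)×3290
The z_c×3290 term appears on both sides and cancels. Collect the known terms of each column as K = Σ(ρt)_known − 3290 × (depth of known layers): K_A = 0 − 3290×0 = 0; K_B = 21484160 − 3290×(1053 + 9272) = −12485090.
Balance: K_A − x×(3290 − 2830) = K_B, so x = (K_A − K_B)/(3290 − 2830) = 12485100/460 = 27100 m.

27100 m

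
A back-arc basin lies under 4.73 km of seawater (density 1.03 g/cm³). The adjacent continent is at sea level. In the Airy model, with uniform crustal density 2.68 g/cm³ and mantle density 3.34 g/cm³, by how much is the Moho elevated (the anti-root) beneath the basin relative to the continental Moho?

11.8 km

In Airy isostatic equilibrium: replacing crust with seawater at the top is compensated by replacing crust with mantle at the base: d (ρ_c − ρ_w) = a (ρ_m − ρ_c).
a = d (ρ_c − ρ_w)/(ρ_m − ρ_c) = 4.73 km × 1.65/0.66 = 11.8 km.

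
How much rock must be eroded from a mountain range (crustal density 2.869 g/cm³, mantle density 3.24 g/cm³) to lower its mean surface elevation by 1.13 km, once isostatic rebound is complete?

9.87 km

Net drop Δ = e − u = e − e ρ_c/ρ_m = e (ρ_m − ρ_c)/ρ_m.
e = Δ ρ_m/(ρ_m − ρ_c) = 1.13 km × 3.24/0.371 = 9.87 km.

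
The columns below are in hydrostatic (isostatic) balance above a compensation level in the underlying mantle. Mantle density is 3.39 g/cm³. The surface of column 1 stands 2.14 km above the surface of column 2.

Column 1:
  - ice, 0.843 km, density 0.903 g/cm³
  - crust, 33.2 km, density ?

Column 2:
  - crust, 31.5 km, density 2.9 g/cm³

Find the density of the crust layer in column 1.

Take the compensation level at the base of the deeper column (depth z_c below the surface of column 1) and equate Σ ρ_i t_i down to z_c; mantle fills any gap and the z_c terms cancel.
Column 1: 0.843×0.903 + 33.2×ρ + (z_c − 34.043)×3.39
Column 2: 2.14×0 + 31.5×2.9 + (z_c − 2.14 − 31.5)×3.39
The z_c×3.39 term appears on both sides and cancels. Collect the known terms of each column as K = Σ(ρt)_known − 3.39 × (depth of known layers): K_1 = 0.761229 − 3.39×34.043 = −114.644541; K_2 = 91.35 − 3.39×(2.14 + 31.5) = −22.6896.
Balance: K_1 + 33.2×ρ = K_2, so ρ = (K_2 − K_1)/33.2 = 91.9549/33.2 = 2.77 g/cm³.

2.77 g/cm³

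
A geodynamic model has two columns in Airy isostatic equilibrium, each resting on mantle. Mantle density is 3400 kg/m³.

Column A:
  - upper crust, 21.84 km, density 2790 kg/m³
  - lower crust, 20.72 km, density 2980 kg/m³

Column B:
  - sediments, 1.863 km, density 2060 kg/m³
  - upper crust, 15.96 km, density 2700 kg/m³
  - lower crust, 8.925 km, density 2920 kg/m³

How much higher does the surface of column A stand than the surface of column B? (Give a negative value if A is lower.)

For any compensation level in the mantle, the mantle terms cancel and isostasy reduces to e = (Σt_A − Σt_B) − (Σ(ρt)_A − Σ(ρt)_B) / ρ_m.
Σt_A = 42.56 km; Σt_B = 26.748 km; Σ(ρt)_A = 122679.2; Σ(ρt)_B = 72990.78 (in km·kg/m³).
e = (42.56 − 26.748) − (122679.2 − 72990.78) / 3400 = 1.2 km.

1.2 km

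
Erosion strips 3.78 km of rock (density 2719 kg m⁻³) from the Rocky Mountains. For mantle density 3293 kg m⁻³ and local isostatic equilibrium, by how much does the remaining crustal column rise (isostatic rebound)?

Unloading: uplift u = e ρ_c/ρ_m = 3.78 km × 2719/3293 = 3.12 km.

3.12 km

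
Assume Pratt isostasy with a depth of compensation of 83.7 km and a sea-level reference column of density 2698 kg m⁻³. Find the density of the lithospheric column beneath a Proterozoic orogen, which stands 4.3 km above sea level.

Pratt balance: ρ_ref D = ρ (D + h).
ρ = ρ_ref D/(D + h) = 2698 × 83.7 km/(83.7 km + 4.3 km) = 2570 kg m⁻³.

2570 kg m⁻³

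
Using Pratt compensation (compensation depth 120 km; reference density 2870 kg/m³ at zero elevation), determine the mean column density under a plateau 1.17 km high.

Pratt balance: ρ_ref D = ρ (D + h).
ρ = ρ_ref D/(D + h) = 2870 × 120 km/(120 km + 1.17 km) = 2840 kg/m³.

2840 kg/m³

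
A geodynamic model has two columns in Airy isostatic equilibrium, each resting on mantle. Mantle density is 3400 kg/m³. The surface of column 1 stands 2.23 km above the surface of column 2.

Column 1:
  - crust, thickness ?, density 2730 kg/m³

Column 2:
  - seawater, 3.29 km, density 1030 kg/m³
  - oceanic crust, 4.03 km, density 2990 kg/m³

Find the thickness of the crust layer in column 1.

25.4 km

Take the compensation level at the base of the deeper column (depth z_c below the surface of column 1) and equate Σ ρ_i t_i down to z_c; mantle fills any gap and the z_c terms cancel.
Column 1: x×2730 + (z_c − 0 − x)×3400
Column 2: 2.23×0 + 3.29×1030 + 4.03×2990 + (z_c − 2.23 − 7.32)×3400
The z_c×3400 term appears on both sides and cancels. Collect the known terms of each column as K = Σ(ρt)_known − 3400 × (depth of known layers): K_1 = 0 − 3400×0 = 0; K_2 = 15438.4 − 3400×(2.23 + 7.32) = −17031.6.
Balance: K_1 − x×(3400 − 2730) = K_2, so x = (K_1 − K_2)/(3400 − 2730) = 17031.6/670 = 25.4 km.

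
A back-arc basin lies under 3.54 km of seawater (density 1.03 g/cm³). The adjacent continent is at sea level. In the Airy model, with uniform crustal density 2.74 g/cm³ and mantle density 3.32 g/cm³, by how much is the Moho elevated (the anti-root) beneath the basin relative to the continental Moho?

Equating mass per unit area of the two columns: replacing crust with seawater at the top is compensated by replacing crust with mantle at the base: d (ρ_c − ρ_w) = a (ρ_m − ρ_c).
a = d (ρ_c − ρ_w)/(ρ_m − ρ_c) = 3.54 km × 1.71/0.58 = 10.4 km.

10.4 km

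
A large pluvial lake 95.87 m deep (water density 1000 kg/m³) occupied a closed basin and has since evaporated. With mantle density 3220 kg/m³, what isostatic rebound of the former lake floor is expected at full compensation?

29.8 m

u = d ρ_w/ρ_m = 95.87 m × 1000/3220 = 29.8 m.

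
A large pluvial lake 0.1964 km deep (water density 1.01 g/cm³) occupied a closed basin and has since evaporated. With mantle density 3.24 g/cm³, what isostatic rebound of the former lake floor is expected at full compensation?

u = d ρ_w/ρ_m = 0.1964 km × 1.01/3.24 = 0.0612 km.

0.0612 km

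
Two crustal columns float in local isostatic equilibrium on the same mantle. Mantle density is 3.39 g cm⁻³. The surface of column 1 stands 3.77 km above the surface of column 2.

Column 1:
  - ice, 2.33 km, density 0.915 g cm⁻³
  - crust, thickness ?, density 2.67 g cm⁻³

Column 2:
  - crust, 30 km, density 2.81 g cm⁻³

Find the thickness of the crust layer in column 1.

33.9 km

Take the compensation level at the base of the deeper column (depth z_c below the surface of column 1) and equate Σ ρ_i t_i down to z_c; mantle fills any gap and the z_c terms cancel.
Column 1: 2.33×0.915 + x×2.67 + (z_c − 2.33 − x)×3.39
Column 2: 3.77×0 + 30×2.81 + (z_c − 3.77 − 30)×3.39
The z_c×3.39 term appears on both sides and cancels. Collect the known terms of each column as K = Σ(ρt)_known − 3.39 × (depth of known layers): K_1 = 2.13195 − 3.39×2.33 = −5.76675; K_2 = 84.3 − 3.39×(3.77 + 30) = −30.1803.
Balance: K_1 − x×(3.39 − 2.67) = K_2, so x = (K_1 − K_2)/(3.39 − 2.67) = 24.4135/0.72 = 33.9 km.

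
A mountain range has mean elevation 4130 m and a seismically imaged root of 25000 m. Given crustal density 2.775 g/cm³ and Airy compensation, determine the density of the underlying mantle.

Airy balance: ρ_c h = (ρ_m − ρ_c) r → ρ_m = ρ_c (1 + h/r).
ρ_m = 2.775 × (1 + 4130 m/25000 m) = 3.23 g/cm³.

3.23 g/cm³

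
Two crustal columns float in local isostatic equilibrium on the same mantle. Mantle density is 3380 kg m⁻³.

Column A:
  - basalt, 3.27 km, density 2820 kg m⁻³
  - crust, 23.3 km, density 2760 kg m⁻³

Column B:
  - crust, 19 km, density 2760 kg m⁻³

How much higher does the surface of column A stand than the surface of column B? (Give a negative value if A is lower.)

1.33 km

For any compensation level in the mantle, the mantle terms cancel and isostasy reduces to e = (Σt_A − Σt_B) − (Σ(ρt)_A − Σ(ρt)_B) / ρ_m.
Σt_A = 26.57 km; Σt_B = 19 km; Σ(ρt)_A = 73529.4; Σ(ρt)_B = 52440 (in km·kg m⁻³).
e = (26.57 − 19) − (73529.4 − 52440) / 3380 = 1.33 km.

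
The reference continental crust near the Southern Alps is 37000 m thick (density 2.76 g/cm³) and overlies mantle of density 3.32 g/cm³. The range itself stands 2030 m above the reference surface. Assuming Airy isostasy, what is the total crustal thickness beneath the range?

Root depth r = h ρ_c / (ρ_m − ρ_c) = 2030 m × 2.76 / 0.56 = 10000 m.
Total thickness = T + h + r = 37000 m + 2030 m + 10000 m = 49000 m.

49000 m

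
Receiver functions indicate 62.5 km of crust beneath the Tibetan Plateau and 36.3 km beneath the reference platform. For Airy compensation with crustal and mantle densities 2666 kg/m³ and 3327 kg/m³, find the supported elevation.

5.21 km

Excess crust Δ = 62.5 km − 36.3 km = 26.2 km, split between elevation h and root r with h + r = Δ.
Airy balance ρ_c h = (ρ_m − ρ_c) r gives r = h ρ_c/(ρ_m − ρ_c), so h (1 + ρ_c/(ρ_m − ρ_c)) = Δ, i.e. h = Δ (ρ_m − ρ_c)/ρ_m.
h = 26.2 km × 661/3327 = 5.21 km.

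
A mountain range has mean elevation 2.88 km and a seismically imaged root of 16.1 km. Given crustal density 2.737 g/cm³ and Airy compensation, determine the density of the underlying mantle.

3.23 g/cm³

Airy balance: ρ_c h = (ρ_m − ρ_c) r → ρ_m = ρ_c (1 + h/r).
ρ_m = 2.737 × (1 + 2.88 km/16.1 km) = 3.23 g/cm³.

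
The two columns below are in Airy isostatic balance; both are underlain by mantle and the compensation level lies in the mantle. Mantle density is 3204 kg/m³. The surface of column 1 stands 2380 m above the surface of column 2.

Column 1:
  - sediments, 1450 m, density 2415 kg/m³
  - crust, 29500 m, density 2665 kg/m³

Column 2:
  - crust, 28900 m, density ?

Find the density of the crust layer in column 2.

Take the compensation level at the base of the deeper column (depth z_c below the surface of column 1) and equate Σ ρ_i t_i down to z_c; mantle fills any gap and the z_c terms cancel.
Column 1: 1450×2415 + 29500×2665 + (z_c − 30950)×3204
Column 2: 2380×0 + 28900×ρ + (z_c − 2380 − 28900)×3204
The z_c×3204 term appears on both sides and cancels. Collect the known terms of each column as K = Σ(ρt)_known − 3204 × (depth of known layers): K_1 = 82119250 − 3204×30950 = −17044550; K_2 = 0 − 3204×(2380 + 28900) = −100221120.
Balance: K_1 = K_2 + 28900×ρ, so ρ = (K_1 − K_2)/28900 = 83176600/28900 = 2880 kg/m³.

2880 kg/m³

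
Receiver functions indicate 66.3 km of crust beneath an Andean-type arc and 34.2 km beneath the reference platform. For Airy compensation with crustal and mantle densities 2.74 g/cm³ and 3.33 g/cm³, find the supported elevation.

Excess crust Δ = 66.3 km − 34.2 km = 32.1 km, split between elevation h and root r with h + r = Δ.
Airy balance ρ_c h = (ρ_m − ρ_c) r gives r = h ρ_c/(ρ_m − ρ_c), so h (1 + ρ_c/(ρ_m − ρ_c)) = Δ, i.e. h = Δ (ρ_m − ρ_c)/ρ_m.
h = 32.1 km × 0.59/3.33 = 5.69 km.

5.69 km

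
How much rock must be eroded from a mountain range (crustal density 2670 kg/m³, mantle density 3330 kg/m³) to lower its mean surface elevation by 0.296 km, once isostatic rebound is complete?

Net drop Δ = e − u = e − e ρ_c/ρ_m = e (ρ_m − ρ_c)/ρ_m.
e = Δ ρ_m/(ρ_m − ρ_c) = 0.296 km × 3330/660 = 1.49 km.

1.49 km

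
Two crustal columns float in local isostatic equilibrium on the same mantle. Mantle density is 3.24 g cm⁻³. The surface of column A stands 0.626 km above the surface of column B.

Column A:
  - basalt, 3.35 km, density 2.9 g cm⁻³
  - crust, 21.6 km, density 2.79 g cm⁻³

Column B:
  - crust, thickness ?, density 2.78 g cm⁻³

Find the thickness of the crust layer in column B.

Take the compensation level at the base of the deeper column (depth z_c below the surface of column A) and equate Σ ρ_i t_i down to z_c; mantle fills any gap and the z_c terms cancel.
Column A: 3.35×2.9 + 21.6×2.79 + (z_c − 24.95)×3.24
Column B: 0.626×0 + x×2.78 + (z_c − 0.626 − 0 − x)×3.24
The z_c×3.24 term appears on both sides and cancels. Collect the known terms of each column as K = Σ(ρt)_known − 3.24 × (depth of known layers): K_A = 69.979 − 3.24×24.95 = −10.859; K_B = 0 − 3.24×(0.626 + 0) = −2.02824.
Balance: K_A = K_B − x×(3.24 − 2.78), so x = (K_B − K_A)/(3.24 − 2.78) = 8.83076/0.46 = 19.2 km.

19.2 km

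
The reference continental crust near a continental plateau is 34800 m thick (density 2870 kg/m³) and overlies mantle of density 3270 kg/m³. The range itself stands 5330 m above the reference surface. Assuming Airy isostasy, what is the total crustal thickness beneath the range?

78400 m

Root depth r = h ρ_c / (ρ_m − ρ_c) = 5330 m × 2870 / 400 = 38240 m.
Total thickness = T + h + r = 34800 m + 5330 m + 38240 m = 78400 m.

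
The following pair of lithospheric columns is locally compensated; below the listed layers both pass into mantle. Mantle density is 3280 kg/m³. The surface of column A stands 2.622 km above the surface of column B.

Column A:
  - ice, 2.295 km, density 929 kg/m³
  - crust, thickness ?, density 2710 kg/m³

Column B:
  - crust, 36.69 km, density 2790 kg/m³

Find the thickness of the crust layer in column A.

Take the compensation level at the base of the deeper column (depth z_c below the surface of column A) and equate Σ ρ_i t_i down to z_c; mantle fills any gap and the z_c terms cancel.
Column A: 2.295×929 + x×2710 + (z_c − 2.295 − x)×3280
Column B: 2.622×0 + 36.69×2790 + (z_c − 2.622 − 36.69)×3280
The z_c×3280 term appears on both sides and cancels. Collect the known terms of each column as K = Σ(ρt)_known − 3280 × (depth of known layers): K_A = 2132.055 − 3280×2.295 = −5395.545; K_B = 102365.1 − 3280×(2.622 + 36.69) = −26578.26.
Balance: K_A − x×(3280 − 2710) = K_B, so x = (K_A − K_B)/(3280 − 2710) = 21182.7/570 = 37.2 km.

37.2 km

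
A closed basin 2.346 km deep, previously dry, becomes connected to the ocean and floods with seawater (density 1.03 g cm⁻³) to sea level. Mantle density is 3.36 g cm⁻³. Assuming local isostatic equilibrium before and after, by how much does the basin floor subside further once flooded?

1.04 km

After flooding the water column is d + s deep. Its weight must equal the weight of mantle displaced by the extra subsidence s: (d + s) ρ_w = s ρ_m.
s = d ρ_w / (ρ_m − ρ_w) = 2.346 km × 1.03/(3.36 − 1.03) = 1.04 km.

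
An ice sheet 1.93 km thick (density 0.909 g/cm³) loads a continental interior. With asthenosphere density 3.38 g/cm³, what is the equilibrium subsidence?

0.519 km

Balancing pressure at the compensation depth: the ice load ρ_ice t is balanced by mantle displaced below, ρ_m s.
s = t ρ_ice / ρ_m = 1.93 km × 0.909/3.38 = 0.519 km.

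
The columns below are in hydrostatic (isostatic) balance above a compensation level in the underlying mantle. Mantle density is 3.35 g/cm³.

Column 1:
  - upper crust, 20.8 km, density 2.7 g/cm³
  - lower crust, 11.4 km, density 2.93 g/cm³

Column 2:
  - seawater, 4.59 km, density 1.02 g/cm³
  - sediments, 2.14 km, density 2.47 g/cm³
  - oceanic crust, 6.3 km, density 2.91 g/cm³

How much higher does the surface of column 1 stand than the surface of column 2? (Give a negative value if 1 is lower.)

For any compensation level in the mantle, the mantle terms cancel and isostasy reduces to e = (Σt_1 − Σt_2) − (Σ(ρt)_1 − Σ(ρt)_2) / ρ_m.
Σt_1 = 32.2 km; Σt_2 = 13.03 km; Σ(ρt)_1 = 89.562; Σ(ρt)_2 = 28.3006 (in km·g/cm³).
e = (32.2 − 13.03) − (89.562 − 28.3006) / 3.35 = 0.883 km.

0.883 km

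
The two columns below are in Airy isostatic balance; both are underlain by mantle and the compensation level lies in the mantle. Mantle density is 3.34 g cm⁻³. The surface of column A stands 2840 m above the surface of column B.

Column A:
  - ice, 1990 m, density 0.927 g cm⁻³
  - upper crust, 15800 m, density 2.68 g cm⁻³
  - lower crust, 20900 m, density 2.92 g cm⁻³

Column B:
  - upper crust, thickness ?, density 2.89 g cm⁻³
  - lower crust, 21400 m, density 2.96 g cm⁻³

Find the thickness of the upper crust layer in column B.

Take the compensation level at the base of the deeper column (depth z_c below the surface of column A) and equate Σ ρ_i t_i down to z_c; mantle fills any gap and the z_c terms cancel.
Column A: 1990×0.927 + 15800×2.68 + 20900×2.92 + (z_c − 38690)×3.34
Column B: 2840×0 + x×2.89 + 21400×2.96 + (z_c − 2840 − 21400 − x)×3.34
The z_c×3.34 term appears on both sides and cancels. Collect the known terms of each column as K = Σ(ρt)_known − 3.34 × (depth of known layers): K_A = 105216.73 − 3.34×38690 = −24007.87; K_B = 63344 − 3.34×(2840 + 21400) = −17617.6.
Balance: K_A = K_B − x×(3.34 − 2.89), so x = (K_B − K_A)/(3.34 − 2.89) = 6390.27/0.45 = 14200 m.

14200 m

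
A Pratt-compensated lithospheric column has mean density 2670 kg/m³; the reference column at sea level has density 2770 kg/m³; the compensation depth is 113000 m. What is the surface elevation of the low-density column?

ρ_ref D = ρ (D + h) → h = D (ρ_ref − ρ)/ρ.
h = 113000 m × (2770 − 2670)/2670 = 4230 m.

4230 m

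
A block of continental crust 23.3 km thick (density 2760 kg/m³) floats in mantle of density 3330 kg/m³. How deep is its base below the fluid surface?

19.3 km

Draft d = t ρ_obj/ρ_fluid = 23.3 km × 2760/3330 = 19.3 km.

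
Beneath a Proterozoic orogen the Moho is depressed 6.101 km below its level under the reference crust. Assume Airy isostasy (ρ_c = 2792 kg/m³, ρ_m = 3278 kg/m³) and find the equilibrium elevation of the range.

In Airy isostatic equilibrium: ρ_c h = (ρ_m − ρ_c) r.
h = r (ρ_m − ρ_c) / ρ_c = 6.101 km × (3278 − 2792) / 2792 = 1.06 km.

1.06 km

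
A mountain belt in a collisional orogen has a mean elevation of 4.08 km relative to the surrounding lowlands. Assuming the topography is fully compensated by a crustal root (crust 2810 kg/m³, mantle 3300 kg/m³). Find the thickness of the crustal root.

23.4 km

Balancing pressure at the compensation depth: the weight of the topography is balanced by the buoyancy of the root, ρ_c h = (ρ_m − ρ_c) r.
r = h · ρ_c / (ρ_m − ρ_c) = 4.08 km × 2810 / (3300 − 2810) = 23.4 km.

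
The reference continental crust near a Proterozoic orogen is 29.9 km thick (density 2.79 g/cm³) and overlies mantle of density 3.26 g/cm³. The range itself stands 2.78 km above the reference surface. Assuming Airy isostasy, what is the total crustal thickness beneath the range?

Root depth r = h ρ_c / (ρ_m − ρ_c) = 2.78 km × 2.79 / 0.47 = 16.5 km.
Total thickness = T + h + r = 29.9 km + 2.78 km + 16.5 km = 49.2 km.

49.2 km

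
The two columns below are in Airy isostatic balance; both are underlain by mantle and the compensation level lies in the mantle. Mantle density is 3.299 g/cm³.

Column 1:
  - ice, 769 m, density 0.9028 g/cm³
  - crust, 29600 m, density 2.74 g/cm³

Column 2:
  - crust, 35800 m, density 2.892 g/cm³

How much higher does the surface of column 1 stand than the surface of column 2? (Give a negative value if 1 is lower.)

For any compensation level in the mantle, the mantle terms cancel and isostasy reduces to e = (Σt_1 − Σt_2) − (Σ(ρt)_1 − Σ(ρt)_2) / ρ_m.
Σt_1 = 30369 m; Σt_2 = 35800 m; Σ(ρt)_1 = 81798.2532; Σ(ρt)_2 = 103533.6 (in m·g/cm³).
e = (30369 − 35800) − (81798.2532 − 103533.6) / 3.299 = 1160 m.

1160 m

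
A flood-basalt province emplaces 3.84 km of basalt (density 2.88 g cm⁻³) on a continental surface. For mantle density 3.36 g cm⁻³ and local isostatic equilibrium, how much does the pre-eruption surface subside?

3.29 km

Subaerial loading: s = t ρ_load / ρ_m.
s = 3.84 km × 2.88/3.36 = 3.29 km.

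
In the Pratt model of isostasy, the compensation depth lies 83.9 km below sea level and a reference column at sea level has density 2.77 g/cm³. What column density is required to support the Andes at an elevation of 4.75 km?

Pratt balance: ρ_ref D = ρ (D + h).
ρ = ρ_ref D/(D + h) = 2.77 × 83.9 km/(83.9 km + 4.75 km) = 2.62 g/cm³.

2.62 g/cm³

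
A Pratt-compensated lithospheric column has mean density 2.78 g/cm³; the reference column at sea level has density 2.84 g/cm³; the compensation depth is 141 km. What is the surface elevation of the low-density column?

ρ_ref D = ρ (D + h) → h = D (ρ_ref − ρ)/ρ.
h = 141 km × (2.84 − 2.78)/2.78 = 3.04 km.

3.04 km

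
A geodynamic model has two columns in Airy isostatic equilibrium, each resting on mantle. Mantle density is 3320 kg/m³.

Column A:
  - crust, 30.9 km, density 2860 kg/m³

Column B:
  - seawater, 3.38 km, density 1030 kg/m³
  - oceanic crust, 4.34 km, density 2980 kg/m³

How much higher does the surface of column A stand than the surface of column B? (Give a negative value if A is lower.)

1.51 km

For any compensation level in the mantle, the mantle terms cancel and isostasy reduces to e = (Σt_A − Σt_B) − (Σ(ρt)_A − Σ(ρt)_B) / ρ_m.
Σt_A = 30.9 km; Σt_B = 7.72 km; Σ(ρt)_A = 88374; Σ(ρt)_B = 16414.6 (in km·kg/m³).
e = (30.9 − 7.72) − (88374 − 16414.6) / 3320 = 1.51 km.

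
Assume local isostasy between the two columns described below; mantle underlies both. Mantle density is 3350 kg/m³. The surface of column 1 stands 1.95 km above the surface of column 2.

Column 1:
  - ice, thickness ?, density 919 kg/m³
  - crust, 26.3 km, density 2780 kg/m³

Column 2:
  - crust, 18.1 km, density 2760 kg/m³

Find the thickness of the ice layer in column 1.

Take the compensation level at the base of the deeper column (depth z_c below the surface of column 1) and equate Σ ρ_i t_i down to z_c; mantle fills any gap and the z_c terms cancel.
Column 1: x×919 + 26.3×2780 + (z_c − 26.3 − x)×3350
Column 2: 1.95×0 + 18.1×2760 + (z_c − 1.95 − 18.1)×3350
The z_c×3350 term appears on both sides and cancels. Collect the known terms of each column as K = Σ(ρt)_known − 3350 × (depth of known layers): K_1 = 73114 − 3350×26.3 = −14991; K_2 = 49956 − 3350×(1.95 + 18.1) = −17211.5.
Balance: K_1 − x×(3350 − 919) = K_2, so x = (K_1 − K_2)/(3350 − 919) = 2220.5/2431 = 0.913 km.

0.913 km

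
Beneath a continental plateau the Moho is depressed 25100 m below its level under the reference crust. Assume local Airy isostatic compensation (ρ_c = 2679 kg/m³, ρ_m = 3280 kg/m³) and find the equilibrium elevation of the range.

5630 m

Balancing pressure at the compensation depth: ρ_c h = (ρ_m − ρ_c) r.
h = r (ρ_m − ρ_c) / ρ_c = 25100 m × (3280 − 2679) / 2679 = 5630 m.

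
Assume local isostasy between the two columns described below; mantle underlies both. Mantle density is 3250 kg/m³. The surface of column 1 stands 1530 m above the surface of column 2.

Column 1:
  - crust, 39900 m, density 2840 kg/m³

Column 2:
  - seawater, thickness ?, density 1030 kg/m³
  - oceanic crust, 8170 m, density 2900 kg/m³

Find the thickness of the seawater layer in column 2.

Take the compensation level at the base of the deeper column (depth z_c below the surface of column 1) and equate Σ ρ_i t_i down to z_c; mantle fills any gap and the z_c terms cancel.
Column 1: 39900×2840 + (z_c − 39900)×3250
Column 2: 1530×0 + x×1030 + 8170×2900 + (z_c − 1530 − 8170 − x)×3250
The z_c×3250 term appears on both sides and cancels. Collect the known terms of each column as K = Σ(ρt)_known − 3250 × (depth of known layers): K_1 = 113316000 − 3250×39900 = −16359000; K_2 = 23693000 − 3250×(1530 + 8170) = −7832000.
Balance: K_1 = K_2 − x×(3250 − 1030), so x = (K_2 − K_1)/(3250 − 1030) = 8527000/2220 = 3840 m.

3840 m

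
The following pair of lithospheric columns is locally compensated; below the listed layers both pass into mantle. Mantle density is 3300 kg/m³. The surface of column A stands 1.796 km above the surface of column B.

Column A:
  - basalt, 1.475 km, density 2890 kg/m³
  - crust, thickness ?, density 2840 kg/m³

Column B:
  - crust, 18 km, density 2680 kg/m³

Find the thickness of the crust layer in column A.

Take the compensation level at the base of the deeper column (depth z_c below the surface of column A) and equate Σ ρ_i t_i down to z_c; mantle fills any gap and the z_c terms cancel.
Column A: 1.475×2890 + x×2840 + (z_c − 1.475 − x)×3300
Column B: 1.796×0 + 18×2680 + (z_c − 1.796 − 18)×3300
The z_c×3300 term appears on both sides and cancels. Collect the known terms of each column as K = Σ(ρt)_known − 3300 × (depth of known layers): K_A = 4262.75 − 3300×1.475 = −604.75; K_B = 48240 − 3300×(1.796 + 18) = −17086.8.
Balance: K_A − x×(3300 − 2840) = K_B, so x = (K_A − K_B)/(3300 − 2840) = 16482/460 = 35.8 km.

35.8 km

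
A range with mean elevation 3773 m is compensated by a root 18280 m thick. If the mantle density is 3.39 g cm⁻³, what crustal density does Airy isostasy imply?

2.81 g cm⁻³

ρ_c h = (ρ_m − ρ_c) r → ρ_c (h + r) = ρ_m r → ρ_c = ρ_m r / (h + r).
ρ_c = 3.39 × 18280 m / (3773 m + 18280 m) = 2.81 g cm⁻³.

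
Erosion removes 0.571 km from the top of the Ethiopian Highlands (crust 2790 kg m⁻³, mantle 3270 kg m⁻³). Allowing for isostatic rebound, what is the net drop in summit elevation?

0.0838 km

Rebound u = e ρ_c/ρ_m = 0.571 km × 2790/3270 = 0.4872 km.
Net surface drop = e − u = 0.571 km − 0.4872 km = e (ρ_m − ρ_c)/ρ_m = 0.0838 km.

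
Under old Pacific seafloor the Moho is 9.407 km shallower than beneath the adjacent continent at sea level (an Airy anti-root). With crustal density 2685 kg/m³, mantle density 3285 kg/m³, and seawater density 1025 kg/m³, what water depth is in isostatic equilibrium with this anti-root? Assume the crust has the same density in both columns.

3.4 km

Replacing a thickness d of crust by seawater at the top must be balanced by replacing crust with mantle at the base: d (ρ_c − ρ_w) = a (ρ_m − ρ_c).
d = a (ρ_m − ρ_c)/(ρ_c − ρ_w) = 9.407 km × 600/1660 = 3.4 km.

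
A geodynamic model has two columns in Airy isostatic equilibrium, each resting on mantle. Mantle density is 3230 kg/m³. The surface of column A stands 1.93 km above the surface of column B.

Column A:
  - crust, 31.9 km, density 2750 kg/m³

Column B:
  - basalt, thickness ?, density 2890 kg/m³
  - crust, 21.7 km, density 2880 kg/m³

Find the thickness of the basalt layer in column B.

4.36 km

Take the compensation level at the base of the deeper column (depth z_c below the surface of column A) and equate Σ ρ_i t_i down to z_c; mantle fills any gap and the z_c terms cancel.
Column A: 31.9×2750 + (z_c − 31.9)×3230
Column B: 1.93×0 + x×2890 + 21.7×2880 + (z_c − 1.93 − 21.7 − x)×3230
The z_c×3230 term appears on both sides and cancels. Collect the known terms of each column as K = Σ(ρt)_known − 3230 × (depth of known layers): K_A = 87725 − 3230×31.9 = −15312; K_B = 62496 − 3230×(1.93 + 21.7) = −13828.9.
Balance: K_A = K_B − x×(3230 − 2890), so x = (K_B − K_A)/(3230 − 2890) = 1483.1/340 = 4.36 km.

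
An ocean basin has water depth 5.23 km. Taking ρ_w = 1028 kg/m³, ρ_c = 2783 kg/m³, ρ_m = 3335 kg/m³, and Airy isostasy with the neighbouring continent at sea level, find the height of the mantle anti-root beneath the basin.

16.6 km

Balancing pressure at the compensation depth: replacing crust with seawater at the top is compensated by replacing crust with mantle at the base: d (ρ_c − ρ_w) = a (ρ_m − ρ_c).
a = d (ρ_c − ρ_w)/(ρ_m − ρ_c) = 5.23 km × 1755/552 = 16.6 km.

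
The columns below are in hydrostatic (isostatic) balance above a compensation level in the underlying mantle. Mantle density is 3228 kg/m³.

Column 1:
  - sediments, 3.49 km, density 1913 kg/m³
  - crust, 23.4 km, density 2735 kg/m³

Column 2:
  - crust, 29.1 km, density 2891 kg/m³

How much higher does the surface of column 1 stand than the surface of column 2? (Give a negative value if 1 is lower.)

1.96 km

For any compensation level in the mantle, the mantle terms cancel and isostasy reduces to e = (Σt_1 − Σt_2) − (Σ(ρt)_1 − Σ(ρt)_2) / ρ_m.
Σt_1 = 26.89 km; Σt_2 = 29.1 km; Σ(ρt)_1 = 70675.37; Σ(ρt)_2 = 84128.1 (in km·kg/m³).
e = (26.89 − 29.1) − (70675.37 − 84128.1) / 3228 = 1.96 km.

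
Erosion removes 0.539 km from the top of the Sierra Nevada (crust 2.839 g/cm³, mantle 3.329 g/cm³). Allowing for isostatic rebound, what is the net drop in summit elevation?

Rebound u = e ρ_c/ρ_m = 0.539 km × 2.839/3.329 = 0.4597 km.
Net surface drop = e − u = 0.539 km − 0.4597 km = e (ρ_m − ρ_c)/ρ_m = 0.0793 km.

0.0793 km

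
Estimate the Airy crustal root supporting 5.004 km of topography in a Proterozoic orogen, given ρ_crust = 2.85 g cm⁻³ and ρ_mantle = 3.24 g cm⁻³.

By Archimedes' principle applied to the lithosphere: the weight of the topography is balanced by the buoyancy of the root, ρ_c h = (ρ_m − ρ_c) r.
r = h · ρ_c / (ρ_m − ρ_c) = 5.004 km × 2.85 / (3.24 − 2.85) = 36.6 km.

36.6 km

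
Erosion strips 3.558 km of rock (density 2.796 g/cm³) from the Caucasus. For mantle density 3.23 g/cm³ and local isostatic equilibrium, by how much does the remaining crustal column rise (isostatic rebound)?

3.08 km

Unloading: uplift u = e ρ_c/ρ_m = 3.558 km × 2.796/3.23 = 3.08 km.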